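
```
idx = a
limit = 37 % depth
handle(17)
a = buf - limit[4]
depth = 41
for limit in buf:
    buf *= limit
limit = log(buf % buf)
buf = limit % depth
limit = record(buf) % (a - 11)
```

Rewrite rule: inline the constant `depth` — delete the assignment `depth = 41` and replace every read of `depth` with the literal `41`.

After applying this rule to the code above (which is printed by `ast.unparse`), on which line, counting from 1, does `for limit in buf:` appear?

Transformed code:
idx = a
limit = 37 % 41
handle(17)
a = buf - limit[4]
for limit in buf:
    buf *= limit
limit = log(buf % buf)
buf = limit % 41
limit = record(buf) % (a - 11)

5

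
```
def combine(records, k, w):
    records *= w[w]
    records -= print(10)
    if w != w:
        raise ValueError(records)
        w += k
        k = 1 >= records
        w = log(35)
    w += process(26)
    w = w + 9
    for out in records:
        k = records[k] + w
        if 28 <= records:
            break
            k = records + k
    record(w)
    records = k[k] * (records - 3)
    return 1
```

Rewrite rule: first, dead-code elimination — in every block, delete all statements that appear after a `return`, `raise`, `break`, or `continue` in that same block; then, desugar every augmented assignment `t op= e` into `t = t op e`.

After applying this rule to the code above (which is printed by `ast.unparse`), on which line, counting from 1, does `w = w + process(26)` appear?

Transformed code:
def combine(records, k, w):
    records = records * w[w]
    records = records - print(10)
    if w != w:
        raise ValueError(records)
    w = w + process(26)
    w = w + 9
    for out in records:
        k = records[k] + w
        if 28 <= records:
            break
    record(w)
    records = k[k] * (records - 3)
    return 1

6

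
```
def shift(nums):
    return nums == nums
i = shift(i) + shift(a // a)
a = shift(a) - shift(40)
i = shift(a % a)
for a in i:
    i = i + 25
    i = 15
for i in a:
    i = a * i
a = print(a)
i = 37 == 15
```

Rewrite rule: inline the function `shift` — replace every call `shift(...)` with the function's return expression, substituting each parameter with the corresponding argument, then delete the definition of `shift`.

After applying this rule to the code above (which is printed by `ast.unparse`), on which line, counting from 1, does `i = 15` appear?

6

Transformed code:
i = (i == i) + (a // a == a // a)
a = (a == a) - (40 == 40)
i = a % a == a % a
for a in i:
    i = i + 25
    i = 15
for i in a:
    i = a * i
a = print(a)
i = 37 == 15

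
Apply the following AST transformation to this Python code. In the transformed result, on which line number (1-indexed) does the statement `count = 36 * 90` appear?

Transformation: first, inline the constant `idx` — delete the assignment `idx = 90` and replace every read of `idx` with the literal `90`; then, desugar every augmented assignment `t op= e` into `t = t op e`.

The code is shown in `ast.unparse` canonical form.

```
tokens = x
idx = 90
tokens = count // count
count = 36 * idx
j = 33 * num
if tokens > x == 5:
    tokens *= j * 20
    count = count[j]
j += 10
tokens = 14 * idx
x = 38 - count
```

3

Transformed code:
tokens = x
tokens = count // count
count = 36 * 90
j = 33 * num
if tokens > x == 5:
    tokens = tokens * (j * 20)
    count = count[j]
j = j + 10
tokens = 14 * 90
x = 38 - count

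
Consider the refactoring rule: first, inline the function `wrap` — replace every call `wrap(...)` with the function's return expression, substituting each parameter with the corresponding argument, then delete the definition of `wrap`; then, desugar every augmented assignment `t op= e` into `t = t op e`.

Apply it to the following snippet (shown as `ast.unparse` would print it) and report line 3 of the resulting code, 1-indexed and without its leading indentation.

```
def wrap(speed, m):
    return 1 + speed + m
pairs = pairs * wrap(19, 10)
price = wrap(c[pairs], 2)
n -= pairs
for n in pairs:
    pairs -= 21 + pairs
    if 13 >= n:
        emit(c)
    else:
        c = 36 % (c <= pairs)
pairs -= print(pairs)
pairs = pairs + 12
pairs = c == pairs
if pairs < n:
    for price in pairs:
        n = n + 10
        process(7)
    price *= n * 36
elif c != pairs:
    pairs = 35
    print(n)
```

n = n - pairs

Transformed code:
pairs = pairs * (1 + 19 + 10)
price = 1 + c[pairs] + 2
n = n - pairs
for n in pairs:
    pairs = pairs - (21 + pairs)
    if 13 >= n:
        emit(c)
    else:
        c = 36 % (c <= pairs)
pairs = pairs - print(pairs)
pairs = pairs + 12
pairs = c == pairs
if pairs < n:
    for price in pairs:
        n = n + 10
        process(7)
    price = price * (n * 36)
elif c != pairs:
    pairs = 35
    print(n)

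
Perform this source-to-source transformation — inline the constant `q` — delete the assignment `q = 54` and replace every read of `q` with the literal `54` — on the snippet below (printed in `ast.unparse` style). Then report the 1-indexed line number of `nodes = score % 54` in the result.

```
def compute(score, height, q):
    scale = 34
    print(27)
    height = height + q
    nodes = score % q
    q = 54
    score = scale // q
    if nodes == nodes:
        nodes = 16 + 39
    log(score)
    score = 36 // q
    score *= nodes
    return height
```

5

Transformed code:
def compute(score, height, q):
    scale = 34
    print(27)
    height = height + 54
    nodes = score % 54
    score = scale // 54
    if nodes == nodes:
        nodes = 16 + 39
    log(score)
    score = 36 // 54
    score *= nodes
    return height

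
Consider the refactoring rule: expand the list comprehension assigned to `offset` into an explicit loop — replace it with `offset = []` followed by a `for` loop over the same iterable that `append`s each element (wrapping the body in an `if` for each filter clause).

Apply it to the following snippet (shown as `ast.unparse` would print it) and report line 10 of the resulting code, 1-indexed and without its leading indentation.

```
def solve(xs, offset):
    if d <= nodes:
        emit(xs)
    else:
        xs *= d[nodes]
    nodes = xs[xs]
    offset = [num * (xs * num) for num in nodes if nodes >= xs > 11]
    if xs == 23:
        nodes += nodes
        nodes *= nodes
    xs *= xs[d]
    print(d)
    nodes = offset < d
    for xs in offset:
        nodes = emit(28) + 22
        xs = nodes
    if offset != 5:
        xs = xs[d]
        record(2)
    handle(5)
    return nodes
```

offset.append(num * (xs * num))

Transformed code:
def solve(xs, offset):
    if d <= nodes:
        emit(xs)
    else:
        xs *= d[nodes]
    nodes = xs[xs]
    offset = []
    for num in nodes:
        if nodes >= xs > 11:
            offset.append(num * (xs * num))
    if xs == 23:
        nodes += nodes
        nodes *= nodes
    xs *= xs[d]
    print(d)
    nodes = offset < d
    for xs in offset:
        nodes = emit(28) + 22
        xs = nodes
    if offset != 5:
        xs = xs[d]
        record(2)
    handle(5)
    return nodes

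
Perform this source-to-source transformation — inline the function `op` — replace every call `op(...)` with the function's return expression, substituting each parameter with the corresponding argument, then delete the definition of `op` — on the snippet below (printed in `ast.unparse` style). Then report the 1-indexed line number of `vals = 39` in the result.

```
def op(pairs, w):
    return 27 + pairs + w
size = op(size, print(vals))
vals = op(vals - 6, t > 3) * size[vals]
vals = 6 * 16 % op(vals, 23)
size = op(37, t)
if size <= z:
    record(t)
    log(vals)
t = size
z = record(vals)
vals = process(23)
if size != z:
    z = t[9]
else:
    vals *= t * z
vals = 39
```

15

Transformed code:
size = 27 + size + print(vals)
vals = (27 + (vals - 6) + (t > 3)) * size[vals]
vals = 6 * 16 % (27 + vals + 23)
size = 27 + 37 + t
if size <= z:
    record(t)
    log(vals)
t = size
z = record(vals)
vals = process(23)
if size != z:
    z = t[9]
else:
    vals *= t * z
vals = 39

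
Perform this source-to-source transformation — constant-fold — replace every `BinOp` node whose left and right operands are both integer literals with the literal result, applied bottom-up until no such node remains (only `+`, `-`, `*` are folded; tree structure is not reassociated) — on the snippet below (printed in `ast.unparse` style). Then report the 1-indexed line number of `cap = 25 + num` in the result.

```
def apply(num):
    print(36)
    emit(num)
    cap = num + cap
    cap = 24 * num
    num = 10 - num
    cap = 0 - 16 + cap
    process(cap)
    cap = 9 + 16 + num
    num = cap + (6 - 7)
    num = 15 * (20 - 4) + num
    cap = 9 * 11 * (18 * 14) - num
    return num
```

9

Transformed code:
def apply(num):
    print(36)
    emit(num)
    cap = num + cap
    cap = 24 * num
    num = 10 - num
    cap = -16 + cap
    process(cap)
    cap = 25 + num
    num = cap + -1
    num = 240 + num
    cap = 24948 - num
    return num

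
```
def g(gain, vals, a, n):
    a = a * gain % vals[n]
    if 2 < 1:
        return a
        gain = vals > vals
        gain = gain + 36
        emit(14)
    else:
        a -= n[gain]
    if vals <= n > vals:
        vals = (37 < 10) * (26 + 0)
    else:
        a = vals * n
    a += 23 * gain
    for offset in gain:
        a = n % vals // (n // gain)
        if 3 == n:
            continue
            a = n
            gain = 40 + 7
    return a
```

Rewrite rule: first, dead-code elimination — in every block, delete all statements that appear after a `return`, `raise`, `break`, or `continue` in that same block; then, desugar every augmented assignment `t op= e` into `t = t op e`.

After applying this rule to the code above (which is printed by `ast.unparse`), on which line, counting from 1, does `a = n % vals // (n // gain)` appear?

13

Transformed code:
def g(gain, vals, a, n):
    a = a * gain % vals[n]
    if 2 < 1:
        return a
    else:
        a = a - n[gain]
    if vals <= n > vals:
        vals = (37 < 10) * (26 + 0)
    else:
        a = vals * n
    a = a + 23 * gain
    for offset in gain:
        a = n % vals // (n // gain)
        if 3 == n:
            continue
    return a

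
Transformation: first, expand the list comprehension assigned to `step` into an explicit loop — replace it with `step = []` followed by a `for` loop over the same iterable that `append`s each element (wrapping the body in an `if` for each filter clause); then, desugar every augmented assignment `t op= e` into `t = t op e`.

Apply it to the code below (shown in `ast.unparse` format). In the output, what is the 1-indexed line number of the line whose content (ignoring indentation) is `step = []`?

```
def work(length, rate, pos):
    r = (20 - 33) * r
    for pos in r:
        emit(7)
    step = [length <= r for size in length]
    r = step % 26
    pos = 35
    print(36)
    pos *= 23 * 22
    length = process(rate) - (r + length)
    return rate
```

Transformed code:
def work(length, rate, pos):
    r = (20 - 33) * r
    for pos in r:
        emit(7)
    step = []
    for size in length:
        step.append(length <= r)
    r = step % 26
    pos = 35
    print(36)
    pos = pos * (23 * 22)
    length = process(rate) - (r + length)
    return rate

5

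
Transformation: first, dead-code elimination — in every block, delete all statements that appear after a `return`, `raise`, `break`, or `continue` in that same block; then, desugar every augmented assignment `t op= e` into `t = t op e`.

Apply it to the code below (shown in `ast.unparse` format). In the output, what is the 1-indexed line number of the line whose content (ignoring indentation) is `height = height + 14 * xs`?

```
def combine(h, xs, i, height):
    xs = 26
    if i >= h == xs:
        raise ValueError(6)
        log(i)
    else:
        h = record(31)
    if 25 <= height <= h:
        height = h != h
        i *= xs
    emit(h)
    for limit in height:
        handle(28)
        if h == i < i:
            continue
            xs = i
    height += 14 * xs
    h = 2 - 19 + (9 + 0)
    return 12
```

Transformed code:
def combine(h, xs, i, height):
    xs = 26
    if i >= h == xs:
        raise ValueError(6)
    else:
        h = record(31)
    if 25 <= height <= h:
        height = h != h
        i = i * xs
    emit(h)
    for limit in height:
        handle(28)
        if h == i < i:
            continue
    height = height + 14 * xs
    h = 2 - 19 + (9 + 0)
    return 12

15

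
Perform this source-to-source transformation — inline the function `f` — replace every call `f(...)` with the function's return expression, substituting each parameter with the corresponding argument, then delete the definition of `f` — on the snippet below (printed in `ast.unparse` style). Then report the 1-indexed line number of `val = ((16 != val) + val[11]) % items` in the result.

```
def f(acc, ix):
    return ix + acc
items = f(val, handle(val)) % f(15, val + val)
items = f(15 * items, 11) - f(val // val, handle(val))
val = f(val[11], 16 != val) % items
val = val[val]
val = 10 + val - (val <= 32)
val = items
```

3

Transformed code:
items = (handle(val) + val) % (val + val + 15)
items = 11 + 15 * items - (handle(val) + val // val)
val = ((16 != val) + val[11]) % items
val = val[val]
val = 10 + val - (val <= 32)
val = items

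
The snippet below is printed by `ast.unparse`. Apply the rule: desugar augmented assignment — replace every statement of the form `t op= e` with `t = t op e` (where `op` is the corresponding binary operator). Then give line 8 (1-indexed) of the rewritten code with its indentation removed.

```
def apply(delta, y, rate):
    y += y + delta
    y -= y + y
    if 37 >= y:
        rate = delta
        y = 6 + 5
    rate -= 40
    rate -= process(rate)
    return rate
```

Transformed code:
def apply(delta, y, rate):
    y = y + (y + delta)
    y = y - (y + y)
    if 37 >= y:
        rate = delta
        y = 6 + 5
    rate = rate - 40
    rate = rate - process(rate)
    return rate

rate = rate - process(rate)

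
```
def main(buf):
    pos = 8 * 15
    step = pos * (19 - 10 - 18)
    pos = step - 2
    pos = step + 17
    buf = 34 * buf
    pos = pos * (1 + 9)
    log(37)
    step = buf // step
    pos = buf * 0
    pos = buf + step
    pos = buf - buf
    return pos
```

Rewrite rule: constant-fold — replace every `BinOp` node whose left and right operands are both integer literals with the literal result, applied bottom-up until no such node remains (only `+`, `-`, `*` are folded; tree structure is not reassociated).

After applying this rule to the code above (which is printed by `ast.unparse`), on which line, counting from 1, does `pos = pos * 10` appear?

Transformed code:
def main(buf):
    pos = 120
    step = pos * -9
    pos = step - 2
    pos = step + 17
    buf = 34 * buf
    pos = pos * 10
    log(37)
    step = buf // step
    pos = buf * 0
    pos = buf + step
    pos = buf - buf
    return pos

7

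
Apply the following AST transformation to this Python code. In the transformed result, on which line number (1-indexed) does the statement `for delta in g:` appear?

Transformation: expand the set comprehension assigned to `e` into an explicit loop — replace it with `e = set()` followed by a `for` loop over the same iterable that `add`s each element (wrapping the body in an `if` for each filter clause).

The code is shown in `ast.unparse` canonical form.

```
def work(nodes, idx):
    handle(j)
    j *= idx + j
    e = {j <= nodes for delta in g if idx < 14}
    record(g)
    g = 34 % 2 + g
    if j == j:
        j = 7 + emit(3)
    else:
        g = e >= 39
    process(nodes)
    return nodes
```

5

Transformed code:
def work(nodes, idx):
    handle(j)
    j *= idx + j
    e = set()
    for delta in g:
        if idx < 14:
            e.add(j <= nodes)
    record(g)
    g = 34 % 2 + g
    if j == j:
        j = 7 + emit(3)
    else:
        g = e >= 39
    process(nodes)
    return nodes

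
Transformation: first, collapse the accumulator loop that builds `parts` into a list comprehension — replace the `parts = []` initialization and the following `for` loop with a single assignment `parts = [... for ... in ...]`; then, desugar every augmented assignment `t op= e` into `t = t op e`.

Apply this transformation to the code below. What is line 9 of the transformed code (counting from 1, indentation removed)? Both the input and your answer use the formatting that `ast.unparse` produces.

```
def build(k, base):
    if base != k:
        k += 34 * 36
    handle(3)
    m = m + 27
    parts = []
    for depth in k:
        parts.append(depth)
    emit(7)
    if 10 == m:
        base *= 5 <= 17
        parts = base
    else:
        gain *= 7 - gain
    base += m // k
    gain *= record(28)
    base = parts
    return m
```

base = base * (5 <= 17)

Transformed code:
def build(k, base):
    if base != k:
        k = k + 34 * 36
    handle(3)
    m = m + 27
    parts = [depth for depth in k]
    emit(7)
    if 10 == m:
        base = base * (5 <= 17)
        parts = base
    else:
        gain = gain * (7 - gain)
    base = base + m // k
    gain = gain * record(28)
    base = parts
    return m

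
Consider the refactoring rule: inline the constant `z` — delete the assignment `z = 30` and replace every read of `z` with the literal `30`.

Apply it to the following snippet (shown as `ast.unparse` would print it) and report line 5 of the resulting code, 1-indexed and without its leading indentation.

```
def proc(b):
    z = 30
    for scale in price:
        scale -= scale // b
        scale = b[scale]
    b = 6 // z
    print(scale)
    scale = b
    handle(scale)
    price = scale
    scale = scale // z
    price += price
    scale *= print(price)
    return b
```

b = 6 // 30

Transformed code:
def proc(b):
    for scale in price:
        scale -= scale // b
        scale = b[scale]
    b = 6 // 30
    print(scale)
    scale = b
    handle(scale)
    price = scale
    scale = scale // 30
    price += price
    scale *= print(price)
    return b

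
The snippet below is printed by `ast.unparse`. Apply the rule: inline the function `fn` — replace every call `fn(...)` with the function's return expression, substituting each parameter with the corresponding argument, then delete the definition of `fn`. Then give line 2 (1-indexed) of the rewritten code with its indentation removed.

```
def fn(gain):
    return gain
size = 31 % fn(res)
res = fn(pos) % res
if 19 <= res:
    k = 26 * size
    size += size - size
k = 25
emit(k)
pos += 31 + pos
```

Transformed code:
size = 31 % res
res = pos % res
if 19 <= res:
    k = 26 * size
    size += size - size
k = 25
emit(k)
pos += 31 + pos

res = pos % res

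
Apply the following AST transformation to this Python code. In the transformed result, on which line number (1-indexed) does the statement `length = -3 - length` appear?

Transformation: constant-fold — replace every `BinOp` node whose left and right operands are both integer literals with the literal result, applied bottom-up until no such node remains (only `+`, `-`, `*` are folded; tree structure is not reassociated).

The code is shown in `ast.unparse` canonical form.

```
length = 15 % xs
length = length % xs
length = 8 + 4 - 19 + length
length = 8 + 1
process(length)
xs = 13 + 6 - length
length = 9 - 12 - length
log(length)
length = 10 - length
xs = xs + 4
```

Transformed code:
length = 15 % xs
length = length % xs
length = -7 + length
length = 9
process(length)
xs = 19 - length
length = -3 - length
log(length)
length = 10 - length
xs = xs + 4

7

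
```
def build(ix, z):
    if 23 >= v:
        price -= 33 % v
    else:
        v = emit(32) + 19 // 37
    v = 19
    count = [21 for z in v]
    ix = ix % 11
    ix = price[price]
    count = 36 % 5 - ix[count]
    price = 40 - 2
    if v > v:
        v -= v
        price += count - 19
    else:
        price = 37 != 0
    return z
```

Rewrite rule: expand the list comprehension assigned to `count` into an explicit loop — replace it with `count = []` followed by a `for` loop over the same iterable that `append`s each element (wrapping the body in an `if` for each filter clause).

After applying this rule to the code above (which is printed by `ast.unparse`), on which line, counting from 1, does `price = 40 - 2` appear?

13

Transformed code:
def build(ix, z):
    if 23 >= v:
        price -= 33 % v
    else:
        v = emit(32) + 19 // 37
    v = 19
    count = []
    for z in v:
        count.append(21)
    ix = ix % 11
    ix = price[price]
    count = 36 % 5 - ix[count]
    price = 40 - 2
    if v > v:
        v -= v
        price += count - 19
    else:
        price = 37 != 0
    return z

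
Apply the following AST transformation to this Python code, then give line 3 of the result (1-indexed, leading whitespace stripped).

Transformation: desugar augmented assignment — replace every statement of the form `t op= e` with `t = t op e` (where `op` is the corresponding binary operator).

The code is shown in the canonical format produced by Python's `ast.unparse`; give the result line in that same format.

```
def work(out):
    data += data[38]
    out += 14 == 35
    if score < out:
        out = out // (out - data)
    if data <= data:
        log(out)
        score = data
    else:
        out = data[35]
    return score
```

Transformed code:
def work(out):
    data = data + data[38]
    out = out + (14 == 35)
    if score < out:
        out = out // (out - data)
    if data <= data:
        log(out)
        score = data
    else:
        out = data[35]
    return score

out = out + (14 == 35)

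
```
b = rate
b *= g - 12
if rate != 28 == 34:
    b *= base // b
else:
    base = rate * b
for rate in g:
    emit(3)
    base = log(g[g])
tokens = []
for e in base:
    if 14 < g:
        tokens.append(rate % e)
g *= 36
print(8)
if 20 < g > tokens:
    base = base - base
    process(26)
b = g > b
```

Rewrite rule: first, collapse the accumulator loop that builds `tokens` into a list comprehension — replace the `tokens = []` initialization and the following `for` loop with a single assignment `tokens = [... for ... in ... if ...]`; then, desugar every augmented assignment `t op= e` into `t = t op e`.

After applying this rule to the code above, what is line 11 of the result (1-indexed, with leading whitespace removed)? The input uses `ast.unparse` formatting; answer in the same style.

Transformed code:
b = rate
b = b * (g - 12)
if rate != 28 == 34:
    b = b * (base // b)
else:
    base = rate * b
for rate in g:
    emit(3)
    base = log(g[g])
tokens = [rate % e for e in base if 14 < g]
g = g * 36
print(8)
if 20 < g > tokens:
    base = base - base
    process(26)
b = g > b

g = g * 36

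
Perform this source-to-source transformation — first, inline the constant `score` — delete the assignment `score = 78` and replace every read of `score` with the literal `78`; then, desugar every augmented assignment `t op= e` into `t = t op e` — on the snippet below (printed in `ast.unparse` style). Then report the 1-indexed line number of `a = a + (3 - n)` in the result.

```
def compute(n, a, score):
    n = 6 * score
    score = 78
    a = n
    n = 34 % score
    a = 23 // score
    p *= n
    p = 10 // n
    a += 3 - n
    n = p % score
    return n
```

8

Transformed code:
def compute(n, a, score):
    n = 6 * 78
    a = n
    n = 34 % 78
    a = 23 // 78
    p = p * n
    p = 10 // n
    a = a + (3 - n)
    n = p % 78
    return n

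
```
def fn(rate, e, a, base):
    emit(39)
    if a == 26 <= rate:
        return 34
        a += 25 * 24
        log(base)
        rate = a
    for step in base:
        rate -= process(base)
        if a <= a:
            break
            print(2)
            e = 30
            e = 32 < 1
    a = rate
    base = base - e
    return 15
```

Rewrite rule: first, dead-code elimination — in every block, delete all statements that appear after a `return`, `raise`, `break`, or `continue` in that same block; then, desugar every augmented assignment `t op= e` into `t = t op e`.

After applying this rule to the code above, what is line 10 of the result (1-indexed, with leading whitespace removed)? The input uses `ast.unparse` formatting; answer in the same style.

base = base - e

Transformed code:
def fn(rate, e, a, base):
    emit(39)
    if a == 26 <= rate:
        return 34
    for step in base:
        rate = rate - process(base)
        if a <= a:
            break
    a = rate
    base = base - e
    return 15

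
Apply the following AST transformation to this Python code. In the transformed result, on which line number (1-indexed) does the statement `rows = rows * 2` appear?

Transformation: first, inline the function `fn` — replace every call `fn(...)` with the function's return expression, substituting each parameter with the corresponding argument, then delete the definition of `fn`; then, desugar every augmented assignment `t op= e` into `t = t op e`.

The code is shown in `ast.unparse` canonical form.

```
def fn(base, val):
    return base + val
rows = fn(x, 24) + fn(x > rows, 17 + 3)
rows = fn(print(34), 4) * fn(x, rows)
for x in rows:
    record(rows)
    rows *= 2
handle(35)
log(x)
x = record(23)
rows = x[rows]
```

Transformed code:
rows = x + 24 + ((x > rows) + (17 + 3))
rows = (print(34) + 4) * (x + rows)
for x in rows:
    record(rows)
    rows = rows * 2
handle(35)
log(x)
x = record(23)
rows = x[rows]

5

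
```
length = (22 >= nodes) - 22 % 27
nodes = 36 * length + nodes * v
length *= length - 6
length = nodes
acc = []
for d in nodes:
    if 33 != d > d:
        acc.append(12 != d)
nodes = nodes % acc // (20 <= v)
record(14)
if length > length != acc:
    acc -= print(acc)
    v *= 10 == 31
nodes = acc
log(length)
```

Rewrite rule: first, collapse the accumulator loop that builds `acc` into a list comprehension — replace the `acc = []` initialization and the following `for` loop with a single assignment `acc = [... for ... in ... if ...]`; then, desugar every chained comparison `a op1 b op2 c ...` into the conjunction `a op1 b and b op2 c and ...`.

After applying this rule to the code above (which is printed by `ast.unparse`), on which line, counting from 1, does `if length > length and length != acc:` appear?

Transformed code:
length = (22 >= nodes) - 22 % 27
nodes = 36 * length + nodes * v
length *= length - 6
length = nodes
acc = [12 != d for d in nodes if 33 != d and d > d]
nodes = nodes % acc // (20 <= v)
record(14)
if length > length and length != acc:
    acc -= print(acc)
    v *= 10 == 31
nodes = acc
log(length)

8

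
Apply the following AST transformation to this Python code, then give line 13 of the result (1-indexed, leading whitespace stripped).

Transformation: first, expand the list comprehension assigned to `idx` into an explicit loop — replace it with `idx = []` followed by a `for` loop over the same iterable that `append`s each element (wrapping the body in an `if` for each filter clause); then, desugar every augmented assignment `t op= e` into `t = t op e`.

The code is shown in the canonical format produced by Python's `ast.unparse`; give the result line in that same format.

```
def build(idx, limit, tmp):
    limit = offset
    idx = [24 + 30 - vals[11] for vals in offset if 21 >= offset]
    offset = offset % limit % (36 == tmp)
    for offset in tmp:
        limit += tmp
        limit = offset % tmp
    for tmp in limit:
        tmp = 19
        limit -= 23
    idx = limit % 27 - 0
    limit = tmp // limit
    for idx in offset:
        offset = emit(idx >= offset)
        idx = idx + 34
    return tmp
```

Transformed code:
def build(idx, limit, tmp):
    limit = offset
    idx = []
    for vals in offset:
        if 21 >= offset:
            idx.append(24 + 30 - vals[11])
    offset = offset % limit % (36 == tmp)
    for offset in tmp:
        limit = limit + tmp
        limit = offset % tmp
    for tmp in limit:
        tmp = 19
        limit = limit - 23
    idx = limit % 27 - 0
    limit = tmp // limit
    for idx in offset:
        offset = emit(idx >= offset)
        idx = idx + 34
    return tmp

limit = limit - 23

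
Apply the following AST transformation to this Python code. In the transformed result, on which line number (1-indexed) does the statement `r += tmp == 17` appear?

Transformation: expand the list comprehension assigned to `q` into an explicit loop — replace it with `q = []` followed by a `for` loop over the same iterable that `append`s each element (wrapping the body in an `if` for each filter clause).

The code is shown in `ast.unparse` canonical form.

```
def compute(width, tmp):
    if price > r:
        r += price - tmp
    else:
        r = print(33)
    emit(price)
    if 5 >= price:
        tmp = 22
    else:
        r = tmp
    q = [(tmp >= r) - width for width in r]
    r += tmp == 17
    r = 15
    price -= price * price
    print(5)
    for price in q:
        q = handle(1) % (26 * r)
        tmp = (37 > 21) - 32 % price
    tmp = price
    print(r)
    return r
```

14

Transformed code:
def compute(width, tmp):
    if price > r:
        r += price - tmp
    else:
        r = print(33)
    emit(price)
    if 5 >= price:
        tmp = 22
    else:
        r = tmp
    q = []
    for width in r:
        q.append((tmp >= r) - width)
    r += tmp == 17
    r = 15
    price -= price * price
    print(5)
    for price in q:
        q = handle(1) % (26 * r)
        tmp = (37 > 21) - 32 % price
    tmp = price
    print(r)
    return r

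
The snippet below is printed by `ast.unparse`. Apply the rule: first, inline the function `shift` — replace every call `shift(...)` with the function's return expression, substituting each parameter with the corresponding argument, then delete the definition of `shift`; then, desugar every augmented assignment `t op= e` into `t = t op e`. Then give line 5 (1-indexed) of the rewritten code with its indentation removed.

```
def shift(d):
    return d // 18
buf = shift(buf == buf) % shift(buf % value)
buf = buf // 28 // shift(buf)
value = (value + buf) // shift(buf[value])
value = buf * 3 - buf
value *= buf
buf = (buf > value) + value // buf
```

value = value * buf

Transformed code:
buf = (buf == buf) // 18 % (buf % value // 18)
buf = buf // 28 // (buf // 18)
value = (value + buf) // (buf[value] // 18)
value = buf * 3 - buf
value = value * buf
buf = (buf > value) + value // buf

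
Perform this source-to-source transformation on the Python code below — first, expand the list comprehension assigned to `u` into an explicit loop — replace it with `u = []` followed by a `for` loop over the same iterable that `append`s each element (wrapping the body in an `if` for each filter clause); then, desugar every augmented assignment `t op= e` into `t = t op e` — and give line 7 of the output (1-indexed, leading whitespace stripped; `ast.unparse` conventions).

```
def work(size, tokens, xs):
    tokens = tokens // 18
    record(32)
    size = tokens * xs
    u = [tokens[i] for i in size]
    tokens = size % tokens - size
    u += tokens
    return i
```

u.append(tokens[i])

Transformed code:
def work(size, tokens, xs):
    tokens = tokens // 18
    record(32)
    size = tokens * xs
    u = []
    for i in size:
        u.append(tokens[i])
    tokens = size % tokens - size
    u = u + tokens
    return i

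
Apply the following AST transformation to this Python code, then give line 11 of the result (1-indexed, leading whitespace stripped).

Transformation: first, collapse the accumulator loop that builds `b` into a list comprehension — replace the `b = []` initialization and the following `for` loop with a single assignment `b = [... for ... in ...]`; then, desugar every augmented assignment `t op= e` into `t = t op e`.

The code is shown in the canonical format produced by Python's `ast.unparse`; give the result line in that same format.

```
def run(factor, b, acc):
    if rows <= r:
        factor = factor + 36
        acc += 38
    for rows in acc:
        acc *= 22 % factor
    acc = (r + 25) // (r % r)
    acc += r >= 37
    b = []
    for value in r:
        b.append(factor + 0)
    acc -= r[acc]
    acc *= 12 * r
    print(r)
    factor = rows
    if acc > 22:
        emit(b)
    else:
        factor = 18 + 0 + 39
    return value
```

Transformed code:
def run(factor, b, acc):
    if rows <= r:
        factor = factor + 36
        acc = acc + 38
    for rows in acc:
        acc = acc * (22 % factor)
    acc = (r + 25) // (r % r)
    acc = acc + (r >= 37)
    b = [factor + 0 for value in r]
    acc = acc - r[acc]
    acc = acc * (12 * r)
    print(r)
    factor = rows
    if acc > 22:
        emit(b)
    else:
        factor = 18 + 0 + 39
    return value

acc = acc * (12 * r)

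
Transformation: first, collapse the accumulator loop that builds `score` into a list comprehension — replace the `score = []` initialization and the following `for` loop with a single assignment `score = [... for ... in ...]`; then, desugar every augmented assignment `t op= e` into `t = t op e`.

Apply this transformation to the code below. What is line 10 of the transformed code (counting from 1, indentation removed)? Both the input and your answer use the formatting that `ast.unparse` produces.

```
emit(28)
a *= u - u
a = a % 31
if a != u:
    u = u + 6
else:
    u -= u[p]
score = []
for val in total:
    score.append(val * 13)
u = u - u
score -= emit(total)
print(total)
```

Transformed code:
emit(28)
a = a * (u - u)
a = a % 31
if a != u:
    u = u + 6
else:
    u = u - u[p]
score = [val * 13 for val in total]
u = u - u
score = score - emit(total)
print(total)

score = score - emit(total)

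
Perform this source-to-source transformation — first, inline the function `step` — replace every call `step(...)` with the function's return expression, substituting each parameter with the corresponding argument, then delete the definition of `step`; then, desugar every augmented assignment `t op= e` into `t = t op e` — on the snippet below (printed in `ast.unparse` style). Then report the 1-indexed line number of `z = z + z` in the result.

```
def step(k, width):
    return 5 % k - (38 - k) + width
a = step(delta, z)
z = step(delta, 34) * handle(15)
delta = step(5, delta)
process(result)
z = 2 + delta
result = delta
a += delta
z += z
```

Transformed code:
a = 5 % delta - (38 - delta) + z
z = (5 % delta - (38 - delta) + 34) * handle(15)
delta = 5 % 5 - (38 - 5) + delta
process(result)
z = 2 + delta
result = delta
a = a + delta
z = z + z

8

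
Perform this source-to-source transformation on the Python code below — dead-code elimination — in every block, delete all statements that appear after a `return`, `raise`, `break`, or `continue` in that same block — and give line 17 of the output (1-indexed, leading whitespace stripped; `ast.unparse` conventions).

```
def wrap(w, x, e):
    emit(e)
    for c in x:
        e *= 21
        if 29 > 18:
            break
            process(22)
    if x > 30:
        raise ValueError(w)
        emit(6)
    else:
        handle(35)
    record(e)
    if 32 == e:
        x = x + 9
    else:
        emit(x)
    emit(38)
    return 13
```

return 13

Transformed code:
def wrap(w, x, e):
    emit(e)
    for c in x:
        e *= 21
        if 29 > 18:
            break
    if x > 30:
        raise ValueError(w)
    else:
        handle(35)
    record(e)
    if 32 == e:
        x = x + 9
    else:
        emit(x)
    emit(38)
    return 13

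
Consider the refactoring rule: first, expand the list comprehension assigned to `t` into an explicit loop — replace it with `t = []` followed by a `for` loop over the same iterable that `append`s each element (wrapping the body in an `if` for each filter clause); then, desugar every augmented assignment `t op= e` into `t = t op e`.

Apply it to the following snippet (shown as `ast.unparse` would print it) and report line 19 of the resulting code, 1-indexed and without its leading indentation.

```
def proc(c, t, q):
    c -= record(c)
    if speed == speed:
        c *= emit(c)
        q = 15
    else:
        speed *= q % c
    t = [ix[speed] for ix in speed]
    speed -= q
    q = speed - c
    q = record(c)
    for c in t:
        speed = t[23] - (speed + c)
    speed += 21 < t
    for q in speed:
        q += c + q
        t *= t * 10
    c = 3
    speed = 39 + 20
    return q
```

Transformed code:
def proc(c, t, q):
    c = c - record(c)
    if speed == speed:
        c = c * emit(c)
        q = 15
    else:
        speed = speed * (q % c)
    t = []
    for ix in speed:
        t.append(ix[speed])
    speed = speed - q
    q = speed - c
    q = record(c)
    for c in t:
        speed = t[23] - (speed + c)
    speed = speed + (21 < t)
    for q in speed:
        q = q + (c + q)
        t = t * (t * 10)
    c = 3
    speed = 39 + 20
    return q

t = t * (t * 10)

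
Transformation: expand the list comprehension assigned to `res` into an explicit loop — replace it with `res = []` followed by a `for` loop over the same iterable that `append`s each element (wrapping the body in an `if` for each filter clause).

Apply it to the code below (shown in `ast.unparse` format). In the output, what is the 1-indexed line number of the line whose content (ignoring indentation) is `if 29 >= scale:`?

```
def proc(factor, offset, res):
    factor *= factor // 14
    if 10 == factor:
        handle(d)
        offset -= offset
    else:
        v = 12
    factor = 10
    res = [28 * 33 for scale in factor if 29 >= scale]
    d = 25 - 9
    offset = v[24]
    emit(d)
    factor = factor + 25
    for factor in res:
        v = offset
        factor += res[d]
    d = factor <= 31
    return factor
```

11

Transformed code:
def proc(factor, offset, res):
    factor *= factor // 14
    if 10 == factor:
        handle(d)
        offset -= offset
    else:
        v = 12
    factor = 10
    res = []
    for scale in factor:
        if 29 >= scale:
            res.append(28 * 33)
    d = 25 - 9
    offset = v[24]
    emit(d)
    factor = factor + 25
    for factor in res:
        v = offset
        factor += res[d]
    d = factor <= 31
    return factor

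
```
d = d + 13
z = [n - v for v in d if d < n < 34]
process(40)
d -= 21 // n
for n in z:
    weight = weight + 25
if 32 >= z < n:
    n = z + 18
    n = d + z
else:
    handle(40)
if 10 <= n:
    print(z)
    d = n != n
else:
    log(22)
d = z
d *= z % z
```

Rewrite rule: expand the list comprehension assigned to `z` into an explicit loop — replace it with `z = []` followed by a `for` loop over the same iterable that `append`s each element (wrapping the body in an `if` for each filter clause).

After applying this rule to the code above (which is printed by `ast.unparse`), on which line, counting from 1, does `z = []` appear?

2

Transformed code:
d = d + 13
z = []
for v in d:
    if d < n < 34:
        z.append(n - v)
process(40)
d -= 21 // n
for n in z:
    weight = weight + 25
if 32 >= z < n:
    n = z + 18
    n = d + z
else:
    handle(40)
if 10 <= n:
    print(z)
    d = n != n
else:
    log(22)
d = z
d *= z % z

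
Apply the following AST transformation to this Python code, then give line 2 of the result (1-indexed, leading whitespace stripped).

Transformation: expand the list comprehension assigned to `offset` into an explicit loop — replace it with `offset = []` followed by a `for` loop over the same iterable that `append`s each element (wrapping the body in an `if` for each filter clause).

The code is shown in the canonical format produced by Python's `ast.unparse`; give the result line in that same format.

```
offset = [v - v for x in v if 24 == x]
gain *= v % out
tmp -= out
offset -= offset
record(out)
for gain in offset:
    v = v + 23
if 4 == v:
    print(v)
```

Transformed code:
offset = []
for x in v:
    if 24 == x:
        offset.append(v - v)
gain *= v % out
tmp -= out
offset -= offset
record(out)
for gain in offset:
    v = v + 23
if 4 == v:
    print(v)

for x in v:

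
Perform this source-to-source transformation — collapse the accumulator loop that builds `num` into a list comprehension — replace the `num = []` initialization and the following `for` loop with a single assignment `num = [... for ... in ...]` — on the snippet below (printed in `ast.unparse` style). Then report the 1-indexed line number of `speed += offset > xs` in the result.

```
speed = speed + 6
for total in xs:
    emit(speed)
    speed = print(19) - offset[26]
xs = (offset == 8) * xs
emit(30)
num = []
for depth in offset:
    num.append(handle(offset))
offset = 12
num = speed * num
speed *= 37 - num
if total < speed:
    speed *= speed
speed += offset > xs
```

Transformed code:
speed = speed + 6
for total in xs:
    emit(speed)
    speed = print(19) - offset[26]
xs = (offset == 8) * xs
emit(30)
num = [handle(offset) for depth in offset]
offset = 12
num = speed * num
speed *= 37 - num
if total < speed:
    speed *= speed
speed += offset > xs

13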